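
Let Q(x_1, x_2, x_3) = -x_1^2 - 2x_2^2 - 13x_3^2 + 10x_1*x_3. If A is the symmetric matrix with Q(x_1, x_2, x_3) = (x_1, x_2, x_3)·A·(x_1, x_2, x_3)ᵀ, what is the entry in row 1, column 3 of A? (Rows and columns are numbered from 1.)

The coefficient of x_1·x_3 in Q is 10. For a symmetric A this equals A[1,3] + A[3,1] = 2·A[1,3].
So A[1,3] = 10/2 = 5.

5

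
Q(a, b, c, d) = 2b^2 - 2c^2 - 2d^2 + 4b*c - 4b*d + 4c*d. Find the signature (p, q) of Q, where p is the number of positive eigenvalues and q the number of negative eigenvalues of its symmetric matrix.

(1, 1)

Write A = [[0, 0, 0, 0], [0, 2, 2, -2], [0, 2, -2, 2], [0, -2, 2, -2]].
Applying the same elementary operations to the rows and columns of A produces a congruent diagonal matrix with entries 0, 2, -4, 0.
That gives 1 positive, 1 negative, 2 zero pivots.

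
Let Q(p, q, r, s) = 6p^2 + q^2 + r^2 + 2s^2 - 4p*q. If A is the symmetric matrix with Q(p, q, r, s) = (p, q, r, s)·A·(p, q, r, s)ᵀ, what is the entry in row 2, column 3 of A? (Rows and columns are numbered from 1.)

The coefficient of q·r in Q is 0. For a symmetric A this equals A[2,3] + A[3,2] = 2·A[2,3].
So A[2,3] = 0/2 = 0.

0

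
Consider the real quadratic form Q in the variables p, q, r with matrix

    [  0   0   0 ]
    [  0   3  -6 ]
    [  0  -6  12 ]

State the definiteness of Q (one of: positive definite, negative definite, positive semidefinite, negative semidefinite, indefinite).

Congruent diagonalization of A (simultaneous row and column reduction) yields pivots 0, 3, 0.
So there are 1 positive, 2 zero pivots.
Hence Q is positive semidefinite.

positive semidefinite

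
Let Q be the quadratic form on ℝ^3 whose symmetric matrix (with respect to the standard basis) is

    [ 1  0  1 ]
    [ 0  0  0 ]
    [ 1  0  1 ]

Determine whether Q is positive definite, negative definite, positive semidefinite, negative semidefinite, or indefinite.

positive semidefinite

Symmetric row and column elimination reduces A to a congruent diagonal form with pivots 1, 0, 0.
So there are 1 positive, 2 zero pivots.
Hence Q is positive semidefinite.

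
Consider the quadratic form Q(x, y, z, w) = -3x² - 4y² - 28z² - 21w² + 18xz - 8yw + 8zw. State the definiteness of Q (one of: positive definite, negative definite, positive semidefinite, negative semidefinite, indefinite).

negative definite

The symmetric matrix is A = [[-3, 0, 9, 0], [0, -4, 0, -4], [9, 0, -28, 4], [0, -4, 4, -21]].
Symmetric row and column elimination reduces A to a congruent diagonal form with pivots -3, -4, -1, -1.
That gives 4 negative pivots.
Hence Q is negative definite.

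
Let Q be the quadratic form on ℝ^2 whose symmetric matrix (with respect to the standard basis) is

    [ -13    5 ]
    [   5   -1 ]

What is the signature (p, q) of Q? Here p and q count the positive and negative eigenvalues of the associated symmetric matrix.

(1, 1)

An LDLᵀ factorisation of A has diagonal entries -13, 12/13.
Counting signs: 1 positive, 1 negative.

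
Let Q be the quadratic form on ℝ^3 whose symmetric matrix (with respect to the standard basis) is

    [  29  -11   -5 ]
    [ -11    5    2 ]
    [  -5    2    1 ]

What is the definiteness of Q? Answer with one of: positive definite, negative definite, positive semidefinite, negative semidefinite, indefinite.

positive definite

Leading principal minors: Δ_1 = 29, Δ_2 = 24, Δ_3 = 3.
All leading principal minors are positive, so by Sylvester's criterion Q is positive definite.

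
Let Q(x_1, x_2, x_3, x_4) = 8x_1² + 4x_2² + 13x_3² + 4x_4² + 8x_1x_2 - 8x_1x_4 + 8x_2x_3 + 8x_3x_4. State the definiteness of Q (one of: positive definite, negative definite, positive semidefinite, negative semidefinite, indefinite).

The symmetric matrix is A = [[8, 4, 0, -4], [4, 4, 4, 0], [0, 4, 13, 4], [-4, 0, 4, 4]].
Congruent diagonalization of A (simultaneous row and column reduction) yields pivots 8, 2, 5, 0.
So there are 3 positive, 1 zero pivots.
Hence Q is positive semidefinite.

positive semidefinite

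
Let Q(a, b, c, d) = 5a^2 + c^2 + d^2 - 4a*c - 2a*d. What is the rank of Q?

The associated matrix is A = [[5, 0, -2, -1], [0, 0, 0, 0], [-2, 0, 1, 0], [-1, 0, 0, 1]].
Congruent diagonalization of A (simultaneous row and column reduction) yields pivots 5, 0, 1/5, 0.
Counting signs: 2 positive, 2 zero.
The rank is the number of nonzero pivots: 2.

2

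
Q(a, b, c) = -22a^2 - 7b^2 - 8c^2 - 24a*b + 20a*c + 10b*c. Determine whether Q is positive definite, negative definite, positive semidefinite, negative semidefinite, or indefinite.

The symmetric matrix is A = [[-22, -12, 10], [-12, -7, 5], [10, 5, -8]].
Row-reducing A symmetrically gives the diagonal entries -22, -5/11, -3.
So there are 3 negative pivots.
Hence Q is negative definite.

negative definite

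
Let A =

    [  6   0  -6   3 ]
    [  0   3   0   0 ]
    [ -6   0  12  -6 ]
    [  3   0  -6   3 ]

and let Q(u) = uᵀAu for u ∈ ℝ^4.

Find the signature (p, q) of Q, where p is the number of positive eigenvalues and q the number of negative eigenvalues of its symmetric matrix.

(3, 0)

Row-reducing A symmetrically gives the diagonal entries 6, 3, 6, 0.
Counting signs: 3 positive, 1 zero.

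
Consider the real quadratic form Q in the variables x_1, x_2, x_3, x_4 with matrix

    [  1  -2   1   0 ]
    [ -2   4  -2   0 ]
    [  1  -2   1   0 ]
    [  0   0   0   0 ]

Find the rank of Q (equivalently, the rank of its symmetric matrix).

1

Applying the same elementary operations to the rows and columns of A produces a congruent diagonal matrix with entries 1, 0, 0, 0.
Counting signs: 1 positive, 3 zero.
The rank is the number of nonzero pivots: 1.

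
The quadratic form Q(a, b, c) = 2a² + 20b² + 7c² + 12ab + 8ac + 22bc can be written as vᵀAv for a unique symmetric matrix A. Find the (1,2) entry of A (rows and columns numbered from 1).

The coefficient of a·b in Q is 12. For a symmetric A this equals A[1,2] + A[2,1] = 2·A[1,2].
So A[1,2] = 12/2 = 6.

6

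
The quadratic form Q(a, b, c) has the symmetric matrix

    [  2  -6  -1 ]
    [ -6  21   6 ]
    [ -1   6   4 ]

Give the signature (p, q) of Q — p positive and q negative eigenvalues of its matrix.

(3, 0)

Congruent diagonalization of A (simultaneous row and column reduction) yields pivots 2, 3, 1/2.
So there are 3 positive pivots.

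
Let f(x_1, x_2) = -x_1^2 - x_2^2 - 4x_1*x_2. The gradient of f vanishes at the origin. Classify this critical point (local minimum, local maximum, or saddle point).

saddle point

The Hessian at the origin is H = [[-2, -4], [-4, -2]].
det H = -2·-2 − (-4)² = -12 < 0, so H is indefinite.
Therefore the origin is a saddle point.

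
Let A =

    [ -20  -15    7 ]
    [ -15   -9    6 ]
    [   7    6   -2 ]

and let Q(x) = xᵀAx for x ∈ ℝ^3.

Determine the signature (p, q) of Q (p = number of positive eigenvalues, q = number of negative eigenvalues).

(2, 1)

Row-reducing A symmetrically gives the diagonal entries -20, 9/4, 1/5.
So there are 2 positive, 1 negative pivots.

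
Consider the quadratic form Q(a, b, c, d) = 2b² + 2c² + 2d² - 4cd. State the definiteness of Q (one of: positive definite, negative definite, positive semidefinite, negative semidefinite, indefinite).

The symmetric matrix is A = [[0, 0, 0, 0], [0, 2, 0, 0], [0, 0, 2, -2], [0, 0, -2, 2]].
Applying the same elementary operations to the rows and columns of A produces a congruent diagonal matrix with entries 0, 2, 2, 0.
That gives 2 positive, 2 zero pivots.
Hence Q is positive semidefinite.

positive semidefinite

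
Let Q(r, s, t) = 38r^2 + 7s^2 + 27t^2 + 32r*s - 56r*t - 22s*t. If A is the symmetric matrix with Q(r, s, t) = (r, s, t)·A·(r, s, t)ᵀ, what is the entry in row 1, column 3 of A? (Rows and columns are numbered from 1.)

-28

The coefficient of r·t in Q is -56. For a symmetric A this equals A[1,3] + A[3,1] = 2·A[1,3].
So A[1,3] = -56/2 = -28.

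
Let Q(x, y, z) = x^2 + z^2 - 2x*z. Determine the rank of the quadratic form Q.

1

Write A = [[1, 0, -1], [0, 0, 0], [-1, 0, 1]].
Applying the same elementary operations to the rows and columns of A produces a congruent diagonal matrix with entries 1, 0, 0.
So there are 1 positive, 2 zero pivots.
The rank is the number of nonzero pivots: 1.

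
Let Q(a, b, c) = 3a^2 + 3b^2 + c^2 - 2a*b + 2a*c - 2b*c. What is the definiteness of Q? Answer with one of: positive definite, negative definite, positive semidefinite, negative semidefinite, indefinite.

The symmetric matrix of Q is A = [[3, -1, 1], [-1, 3, -1], [1, -1, 1]].
Leading principal minors: Δ_1 = 3, Δ_2 = 8, Δ_3 = 4.
All leading principal minors are positive, so by Sylvester's criterion Q is positive definite.

positive definite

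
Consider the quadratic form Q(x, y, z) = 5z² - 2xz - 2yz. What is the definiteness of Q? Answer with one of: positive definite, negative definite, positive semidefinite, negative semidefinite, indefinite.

The symmetric matrix is A = [[0, 0, -1], [0, 0, -1], [-1, -1, 5]].
A is congruent to a diagonal matrix with 1 positive, 1 negative and 1 zero entries, so Q is indefinite.

indefinite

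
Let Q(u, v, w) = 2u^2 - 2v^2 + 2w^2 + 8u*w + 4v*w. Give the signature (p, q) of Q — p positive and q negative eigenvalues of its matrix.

(1, 2)

The symmetric matrix is A = [[2, 0, 4], [0, -2, 2], [4, 2, 2]].
An LDLᵀ factorisation of A has diagonal entries 2, -2, -4.
Counting signs: 1 positive, 2 negative.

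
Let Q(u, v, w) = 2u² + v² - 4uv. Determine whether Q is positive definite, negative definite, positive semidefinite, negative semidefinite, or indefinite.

indefinite

The associated matrix is A = [[2, -2, 0], [-2, 1, 0], [0, 0, 0]].
Applying the same elementary operations to the rows and columns of A produces a congruent diagonal matrix with entries 2, -1, 0.
That gives 1 positive, 1 negative, 1 zero pivots.
Hence Q is indefinite.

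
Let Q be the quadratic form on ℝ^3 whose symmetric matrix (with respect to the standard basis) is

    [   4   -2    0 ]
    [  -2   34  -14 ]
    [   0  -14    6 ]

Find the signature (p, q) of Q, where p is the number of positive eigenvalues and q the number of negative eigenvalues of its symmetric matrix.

Congruent diagonalization of A (simultaneous row and column reduction) yields pivots 4, 33, 2/33.
That gives 3 positive pivots.

(3, 0)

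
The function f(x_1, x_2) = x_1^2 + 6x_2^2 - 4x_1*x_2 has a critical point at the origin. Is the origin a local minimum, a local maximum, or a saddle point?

The Hessian at the origin is H = [[2, -4], [-4, 12]].
det H = 2·12 − (-4)² = 8 > 0 and H[1,1] = 2 > 0, so H is positive definite.
Therefore the origin is a local minimum.

local minimum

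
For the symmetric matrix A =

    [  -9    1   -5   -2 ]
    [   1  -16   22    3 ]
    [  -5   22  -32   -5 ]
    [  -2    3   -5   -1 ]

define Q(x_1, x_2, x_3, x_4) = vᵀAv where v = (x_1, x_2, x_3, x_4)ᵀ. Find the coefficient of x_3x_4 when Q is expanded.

The coefficient of x_3x_4 is A[3,4] + A[4,3] = 2·(-5) = -10.

-10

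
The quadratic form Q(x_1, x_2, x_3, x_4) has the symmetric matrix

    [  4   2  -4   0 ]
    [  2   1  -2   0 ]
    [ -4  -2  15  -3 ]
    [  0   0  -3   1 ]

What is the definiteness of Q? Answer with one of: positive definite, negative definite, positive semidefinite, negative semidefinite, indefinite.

positive semidefinite

Row-reducing A symmetrically gives the diagonal entries 4, 0, 11, 2/11.
So there are 3 positive, 1 zero pivots.
Hence Q is positive semidefinite.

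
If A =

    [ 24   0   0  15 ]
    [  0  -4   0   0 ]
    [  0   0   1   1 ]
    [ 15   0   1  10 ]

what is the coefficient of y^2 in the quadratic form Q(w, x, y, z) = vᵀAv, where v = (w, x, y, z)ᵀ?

The coefficient of y^2 is the diagonal entry A[3,3] = 1.

1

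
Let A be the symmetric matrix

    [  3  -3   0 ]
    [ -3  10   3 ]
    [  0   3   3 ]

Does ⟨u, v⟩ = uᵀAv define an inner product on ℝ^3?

yes

Leading principal minors: Δ_1 = 3, Δ_2 = 21, Δ_3 = 36.
All leading principal minors are positive, so by Sylvester's criterion Q is positive definite.
⟨·,·⟩ is an inner product exactly when A is positive definite.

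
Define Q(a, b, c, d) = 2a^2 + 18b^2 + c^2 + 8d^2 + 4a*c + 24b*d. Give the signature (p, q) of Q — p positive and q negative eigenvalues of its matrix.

(2, 1)

The associated matrix is A = [[2, 0, 2, 0], [0, 18, 0, 12], [2, 0, 1, 0], [0, 12, 0, 8]].
Congruent diagonalization of A (simultaneous row and column reduction) yields pivots 2, 18, -1, 0.
Counting signs: 2 positive, 1 negative, 1 zero.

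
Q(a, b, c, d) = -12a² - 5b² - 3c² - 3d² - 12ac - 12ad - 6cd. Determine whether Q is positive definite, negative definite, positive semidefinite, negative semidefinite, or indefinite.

negative semidefinite

The symmetric matrix is A = [[-12, 0, -6, -6], [0, -5, 0, 0], [-6, 0, -3, -3], [-6, 0, -3, -3]].
Congruent diagonalization of A (simultaneous row and column reduction) yields pivots -12, -5, 0, 0.
So there are 2 negative, 2 zero pivots.
Hence Q is negative semidefinite.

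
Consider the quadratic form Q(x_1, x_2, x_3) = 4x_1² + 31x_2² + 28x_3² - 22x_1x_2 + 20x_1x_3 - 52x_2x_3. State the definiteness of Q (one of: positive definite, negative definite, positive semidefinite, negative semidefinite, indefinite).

The symmetric matrix is A = [[4, -11, 10], [-11, 31, -26], [10, -26, 28]].
Row-reducing A symmetrically gives the diagonal entries 4, 3/4, 0.
That gives 2 positive, 1 zero pivots.
Hence Q is positive semidefinite.

positive semidefinite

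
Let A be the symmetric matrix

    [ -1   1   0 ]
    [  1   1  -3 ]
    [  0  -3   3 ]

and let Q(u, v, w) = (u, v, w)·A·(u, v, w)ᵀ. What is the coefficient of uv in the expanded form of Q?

2

The coefficient of uv is A[1,2] + A[2,1] = 2·1 = 2.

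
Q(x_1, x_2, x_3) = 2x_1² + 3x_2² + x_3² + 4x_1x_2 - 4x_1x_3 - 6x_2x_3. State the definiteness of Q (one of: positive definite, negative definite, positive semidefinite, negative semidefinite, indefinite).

Write A = [[2, 2, -2], [2, 3, -3], [-2, -3, 1]].
An LDLᵀ factorisation of A has diagonal entries 2, 1, -2.
That gives 2 positive, 1 negative pivots.
Hence Q is indefinite.

indefinite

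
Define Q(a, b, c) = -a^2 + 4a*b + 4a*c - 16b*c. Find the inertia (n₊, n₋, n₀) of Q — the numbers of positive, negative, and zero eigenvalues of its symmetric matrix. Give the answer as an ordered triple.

The associated matrix is A = [[-1, 2, 2], [2, 0, -8], [2, -8, 0]].
Congruent diagonalization of A (simultaneous row and column reduction) yields pivots -1, 4, 0.
That gives 1 positive, 1 negative, 1 zero pivots.

(1, 1, 1)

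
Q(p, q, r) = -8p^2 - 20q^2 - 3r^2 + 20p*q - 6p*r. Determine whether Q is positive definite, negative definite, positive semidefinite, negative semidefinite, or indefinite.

negative semidefinite

The symmetric matrix is A = [[-8, 10, -3], [10, -20, 0], [-3, 0, -3]].
Symmetric row and column elimination reduces A to a congruent diagonal form with pivots -8, -15/2, 0.
That gives 2 negative, 1 zero pivots.
Hence Q is negative semidefinite.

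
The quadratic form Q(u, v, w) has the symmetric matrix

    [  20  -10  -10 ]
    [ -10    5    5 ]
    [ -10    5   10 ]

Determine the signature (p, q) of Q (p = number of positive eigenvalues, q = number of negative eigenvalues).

(2, 0)

Symmetric row and column elimination reduces A to a congruent diagonal form with pivots 20, 0, 5.
So there are 2 positive, 1 zero pivots.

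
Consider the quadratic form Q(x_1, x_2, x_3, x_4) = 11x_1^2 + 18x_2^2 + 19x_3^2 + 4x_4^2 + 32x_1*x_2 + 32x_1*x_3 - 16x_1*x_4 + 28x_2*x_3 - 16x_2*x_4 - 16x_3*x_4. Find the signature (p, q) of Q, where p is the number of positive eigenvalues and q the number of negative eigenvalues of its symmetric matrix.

Write A = [[11, 16, 16, -8], [16, 18, 14, -8], [16, 14, 19, -8], [-8, -8, -8, 4]].
An LDLᵀ factorisation of A has diagonal entries 11, -58/11, 349/29, 20/349.
So there are 3 positive, 1 negative pivots.

(3, 1)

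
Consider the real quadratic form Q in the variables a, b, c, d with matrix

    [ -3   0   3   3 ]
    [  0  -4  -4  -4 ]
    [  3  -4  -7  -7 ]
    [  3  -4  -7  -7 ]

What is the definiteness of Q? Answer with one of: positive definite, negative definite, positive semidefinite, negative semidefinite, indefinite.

Applying the same elementary operations to the rows and columns of A produces a congruent diagonal matrix with entries -3, -4, 0, 0.
Counting signs: 2 negative, 2 zero.
Hence Q is negative semidefinite.

negative semidefinite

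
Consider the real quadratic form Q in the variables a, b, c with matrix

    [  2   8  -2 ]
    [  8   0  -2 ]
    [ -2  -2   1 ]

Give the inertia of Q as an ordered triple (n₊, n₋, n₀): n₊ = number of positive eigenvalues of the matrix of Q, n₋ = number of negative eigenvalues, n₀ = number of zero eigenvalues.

(2, 1, 0)

An LDLᵀ factorisation of A has diagonal entries 2, -32, 1/8.
Counting signs: 2 positive, 1 negative.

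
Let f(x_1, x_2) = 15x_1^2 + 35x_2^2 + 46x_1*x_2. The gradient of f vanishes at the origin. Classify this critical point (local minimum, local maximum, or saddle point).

saddle point

The Hessian at the origin is H = [[30, 46], [46, 70]].
det H = 30·70 − (46)² = -16 < 0, so H is indefinite.
Therefore the origin is a saddle point.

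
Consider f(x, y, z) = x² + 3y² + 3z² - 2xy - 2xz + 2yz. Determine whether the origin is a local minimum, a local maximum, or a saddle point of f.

local minimum

The Hessian at the origin is H = [[2, -2, -2], [-2, 6, 2], [-2, 2, 6]].
Symmetric row and column elimination reduces H to a congruent diagonal form with pivots 2, 4, 4.
Counting signs: 3 positive.
H is positive definite, so the origin is a strict local minimum.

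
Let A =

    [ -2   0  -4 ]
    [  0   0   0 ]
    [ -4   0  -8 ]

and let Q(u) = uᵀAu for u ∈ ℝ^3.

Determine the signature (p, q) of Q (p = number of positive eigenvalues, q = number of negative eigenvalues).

(0, 1)

Applying the same elementary operations to the rows and columns of A produces a congruent diagonal matrix with entries -2, 0, 0.
That gives 1 negative, 2 zero pivots.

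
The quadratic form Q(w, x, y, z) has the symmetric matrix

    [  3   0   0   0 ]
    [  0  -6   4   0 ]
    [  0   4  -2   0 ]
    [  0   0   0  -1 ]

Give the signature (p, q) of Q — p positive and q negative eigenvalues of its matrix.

Symmetric row and column elimination reduces A to a congruent diagonal form with pivots 3, -6, 2/3, -1.
That gives 2 positive, 2 negative pivots.

(2, 2)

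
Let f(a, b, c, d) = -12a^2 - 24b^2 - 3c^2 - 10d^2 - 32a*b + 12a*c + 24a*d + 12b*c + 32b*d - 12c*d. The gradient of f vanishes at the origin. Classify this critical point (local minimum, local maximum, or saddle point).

saddle point

The Hessian at the origin is H = [[-24, -32, 12, 24], [-32, -48, 12, 32], [12, 12, -6, -12], [24, 32, -12, -20]].
Congruent diagonalization of H (simultaneous row and column reduction) yields pivots -24, -16/3, 3, 4.
Counting signs: 2 positive, 2 negative.
H is indefinite, so the origin is a saddle point.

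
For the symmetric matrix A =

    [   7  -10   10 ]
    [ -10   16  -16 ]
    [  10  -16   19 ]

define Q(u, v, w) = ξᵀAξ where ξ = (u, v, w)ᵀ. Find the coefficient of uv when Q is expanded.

The coefficient of uv is A[1,2] + A[2,1] = 2·(-10) = -20.

-20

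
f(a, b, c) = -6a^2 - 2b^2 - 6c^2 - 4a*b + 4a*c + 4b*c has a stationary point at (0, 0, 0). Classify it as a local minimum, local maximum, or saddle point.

local maximum

The Hessian at the origin is H = [[-12, -4, 4], [-4, -4, 4], [4, 4, -12]].
Row-reducing H symmetrically gives the diagonal entries -12, -8/3, -8.
Counting signs: 3 negative.
H is negative definite, so the origin is a strict local maximum.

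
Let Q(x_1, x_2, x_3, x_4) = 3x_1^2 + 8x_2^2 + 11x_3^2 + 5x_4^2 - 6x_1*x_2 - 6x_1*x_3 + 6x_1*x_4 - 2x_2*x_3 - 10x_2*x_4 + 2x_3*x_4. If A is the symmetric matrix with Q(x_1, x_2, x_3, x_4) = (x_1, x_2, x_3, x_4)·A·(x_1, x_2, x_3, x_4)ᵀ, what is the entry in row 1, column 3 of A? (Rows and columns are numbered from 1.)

The coefficient of x_1·x_3 in Q is -6. For a symmetric A this equals A[1,3] + A[3,1] = 2·A[1,3].
So A[1,3] = -6/2 = -3.

-3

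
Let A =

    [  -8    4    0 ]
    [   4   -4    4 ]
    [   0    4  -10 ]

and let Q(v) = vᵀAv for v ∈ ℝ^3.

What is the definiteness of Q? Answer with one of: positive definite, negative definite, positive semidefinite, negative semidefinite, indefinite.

negative definite

Congruent diagonalization of A (simultaneous row and column reduction) yields pivots -8, -2, -2.
Counting signs: 3 negative.
Hence Q is negative definite.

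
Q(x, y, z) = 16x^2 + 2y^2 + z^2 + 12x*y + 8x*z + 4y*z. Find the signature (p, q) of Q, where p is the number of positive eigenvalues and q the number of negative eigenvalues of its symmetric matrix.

(2, 1)

Write A = [[16, 6, 4], [6, 2, 2], [4, 2, 1]].
Congruent diagonalization of A (simultaneous row and column reduction) yields pivots 16, -1/4, 1.
So there are 2 positive, 1 negative pivots.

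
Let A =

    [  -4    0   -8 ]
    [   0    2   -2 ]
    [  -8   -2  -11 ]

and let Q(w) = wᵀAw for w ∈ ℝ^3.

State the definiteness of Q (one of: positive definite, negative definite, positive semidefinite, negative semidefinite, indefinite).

Symmetric row and column elimination reduces A to a congruent diagonal form with pivots -4, 2, 3.
That gives 2 positive, 1 negative pivots.
Hence Q is indefinite.

indefinite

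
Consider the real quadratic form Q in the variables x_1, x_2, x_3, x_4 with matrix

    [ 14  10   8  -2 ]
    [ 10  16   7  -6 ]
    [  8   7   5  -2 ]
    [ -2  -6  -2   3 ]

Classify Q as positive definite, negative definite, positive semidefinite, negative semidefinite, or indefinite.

positive definite

Leading principal minors: Δ_1 = 14, Δ_2 = 124, Δ_3 = 30, Δ_4 = 6.
All leading principal minors are positive, so by Sylvester's criterion Q is positive definite.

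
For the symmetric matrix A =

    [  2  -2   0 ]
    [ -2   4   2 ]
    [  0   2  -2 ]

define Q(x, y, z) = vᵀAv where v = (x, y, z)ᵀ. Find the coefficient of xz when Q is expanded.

The coefficient of xz is A[1,3] + A[3,1] = 2·0 = 0.

0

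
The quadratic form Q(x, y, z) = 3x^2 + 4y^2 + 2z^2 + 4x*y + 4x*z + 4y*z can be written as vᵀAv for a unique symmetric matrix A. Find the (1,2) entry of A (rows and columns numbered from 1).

The coefficient of x·y in Q is 4. For a symmetric A this equals A[1,2] + A[2,1] = 2·A[1,2].
So A[1,2] = 4/2 = 2.

2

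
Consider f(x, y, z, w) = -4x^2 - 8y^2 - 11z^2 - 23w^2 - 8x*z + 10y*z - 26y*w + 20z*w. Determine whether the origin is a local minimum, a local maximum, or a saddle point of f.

The Hessian at the origin is H = [[-8, 0, -8, 0], [0, -16, 10, -26], [-8, 10, -22, 20], [0, -26, 20, -46]].
Symmetric row and column elimination reduces H to a congruent diagonal form with pivots -8, -16, -31/4, -60/31.
Counting signs: 4 negative.
H is negative definite, so the origin is a strict local maximum.

local maximum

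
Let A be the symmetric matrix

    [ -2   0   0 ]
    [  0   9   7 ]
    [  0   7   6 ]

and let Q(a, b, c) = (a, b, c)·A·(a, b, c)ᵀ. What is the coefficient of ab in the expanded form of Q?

The coefficient of ab is A[1,2] + A[2,1] = 2·0 = 0.

0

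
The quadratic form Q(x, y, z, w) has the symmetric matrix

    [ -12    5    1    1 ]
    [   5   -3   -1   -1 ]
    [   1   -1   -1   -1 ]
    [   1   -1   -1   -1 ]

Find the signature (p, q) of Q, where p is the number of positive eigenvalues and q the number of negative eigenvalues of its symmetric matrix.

(0, 3)

Applying the same elementary operations to the rows and columns of A produces a congruent diagonal matrix with entries -12, -11/12, -6/11, 0.
That gives 3 negative, 1 zero pivots.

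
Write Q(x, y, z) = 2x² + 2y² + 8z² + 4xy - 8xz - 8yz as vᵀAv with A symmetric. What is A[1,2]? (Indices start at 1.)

The coefficient of x·y in Q is 4. For a symmetric A this equals A[1,2] + A[2,1] = 2·A[1,2].
So A[1,2] = 4/2 = 2.

2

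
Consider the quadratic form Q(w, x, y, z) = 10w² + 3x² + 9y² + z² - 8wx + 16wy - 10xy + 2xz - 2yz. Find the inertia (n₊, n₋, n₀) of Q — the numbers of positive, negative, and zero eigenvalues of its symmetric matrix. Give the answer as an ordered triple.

The symmetric matrix is A = [[10, -4, 8, 0], [-4, 3, -5, 1], [8, -5, 9, -1], [0, 1, -1, 1]].
Congruent diagonalization of A (simultaneous row and column reduction) yields pivots 10, 7/5, 2/7, 0.
So there are 3 positive, 1 zero pivots.

(3, 0, 1)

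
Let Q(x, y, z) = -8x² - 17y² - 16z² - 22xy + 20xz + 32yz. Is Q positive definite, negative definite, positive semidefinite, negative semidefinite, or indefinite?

The symmetric matrix of Q is A = [[-8, -11, 10], [-11, -17, 16], [10, 16, -16]].
Leading principal minors: Δ_1 = -8, Δ_2 = 15, Δ_3 = -12.
The signs alternate starting with Δ_1 < 0, so by Sylvester's criterion Q is negative definite.

negative definite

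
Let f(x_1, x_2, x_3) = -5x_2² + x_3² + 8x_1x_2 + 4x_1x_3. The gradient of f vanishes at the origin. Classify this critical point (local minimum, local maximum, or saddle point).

saddle point

The Hessian at the origin is H = [[0, 8, 4], [8, -10, 0], [4, 0, 2]].
H is indefinite, so the origin is a saddle point.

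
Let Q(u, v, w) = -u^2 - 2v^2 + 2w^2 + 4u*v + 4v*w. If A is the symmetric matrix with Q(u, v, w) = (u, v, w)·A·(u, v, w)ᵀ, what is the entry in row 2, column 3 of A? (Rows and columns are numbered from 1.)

2

The coefficient of v·w in Q is 4. For a symmetric A this equals A[2,3] + A[3,2] = 2·A[2,3].
So A[2,3] = 4/2 = 2.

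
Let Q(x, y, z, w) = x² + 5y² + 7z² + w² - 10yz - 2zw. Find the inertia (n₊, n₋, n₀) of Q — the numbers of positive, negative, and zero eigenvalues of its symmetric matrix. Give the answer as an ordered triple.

(4, 0, 0)

The associated matrix is A = [[1, 0, 0, 0], [0, 5, -5, 0], [0, -5, 7, -1], [0, 0, -1, 1]].
Symmetric row and column elimination reduces A to a congruent diagonal form with pivots 1, 5, 2, 1/2.
That gives 4 positive pivots.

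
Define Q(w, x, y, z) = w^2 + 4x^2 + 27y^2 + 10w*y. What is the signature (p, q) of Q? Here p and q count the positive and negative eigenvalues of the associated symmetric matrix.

Write A = [[1, 0, 5, 0], [0, 4, 0, 0], [5, 0, 27, 0], [0, 0, 0, 0]].
Congruent diagonalization of A (simultaneous row and column reduction) yields pivots 1, 4, 2, 0.
That gives 3 positive, 1 zero pivots.

(3, 0)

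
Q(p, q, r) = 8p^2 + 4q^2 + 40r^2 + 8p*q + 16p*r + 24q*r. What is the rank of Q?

The associated matrix is A = [[8, 4, 8], [4, 4, 12], [8, 12, 40]].
Congruent diagonalization of A (simultaneous row and column reduction) yields pivots 8, 2, 0.
Counting signs: 2 positive, 1 zero.
The rank is the number of nonzero pivots: 2.

2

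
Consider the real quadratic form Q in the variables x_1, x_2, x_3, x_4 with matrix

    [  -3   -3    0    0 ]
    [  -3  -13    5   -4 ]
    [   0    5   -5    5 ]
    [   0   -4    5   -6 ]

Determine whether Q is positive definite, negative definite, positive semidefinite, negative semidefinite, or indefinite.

Leading principal minors: Δ_1 = -3, Δ_2 = 30, Δ_3 = -75, Δ_4 = 60.
The signs alternate starting with Δ_1 < 0, so by Sylvester's criterion Q is negative definite.

negative definite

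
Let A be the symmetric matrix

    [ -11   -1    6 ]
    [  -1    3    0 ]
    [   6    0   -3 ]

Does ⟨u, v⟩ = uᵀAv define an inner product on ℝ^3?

no

Symmetric row and column elimination reduces A to a congruent diagonal form with pivots -11, 34/11, 3/17.
Counting signs: 2 positive, 1 negative.
Hence Q is indefinite.
⟨·,·⟩ is an inner product exactly when A is positive definite.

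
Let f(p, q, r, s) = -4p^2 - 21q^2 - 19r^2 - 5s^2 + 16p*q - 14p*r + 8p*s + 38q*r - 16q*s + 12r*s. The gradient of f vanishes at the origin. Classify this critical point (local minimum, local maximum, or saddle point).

The Hessian at the origin is H = [[-8, 16, -14, 8], [16, -42, 38, -16], [-14, 38, -38, 12], [8, -16, 12, -10]].
Row-reducing H symmetrically gives the diagonal entries -8, -10, -7/2, -6/7.
That gives 4 negative pivots.
H is negative definite, so the origin is a strict local maximum.

local maximum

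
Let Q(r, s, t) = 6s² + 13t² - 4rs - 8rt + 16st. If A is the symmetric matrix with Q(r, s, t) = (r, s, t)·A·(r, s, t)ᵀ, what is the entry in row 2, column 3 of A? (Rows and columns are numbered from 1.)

8

The coefficient of s·t in Q is 16. For a symmetric A this equals A[2,3] + A[3,2] = 2·A[2,3].
So A[2,3] = 16/2 = 8.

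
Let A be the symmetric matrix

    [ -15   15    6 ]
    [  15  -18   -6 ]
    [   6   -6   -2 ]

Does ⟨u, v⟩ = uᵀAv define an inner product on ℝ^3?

no

Symmetric row and column elimination reduces A to a congruent diagonal form with pivots -15, -3, 2/5.
That gives 1 positive, 2 negative pivots.
Hence Q is indefinite.
⟨·,·⟩ is an inner product exactly when A is positive definite.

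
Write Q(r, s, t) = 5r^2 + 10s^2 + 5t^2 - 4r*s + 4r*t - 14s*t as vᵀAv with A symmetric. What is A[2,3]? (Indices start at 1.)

-7

The coefficient of s·t in Q is -14. For a symmetric A this equals A[2,3] + A[3,2] = 2·A[2,3].
So A[2,3] = -14/2 = -7.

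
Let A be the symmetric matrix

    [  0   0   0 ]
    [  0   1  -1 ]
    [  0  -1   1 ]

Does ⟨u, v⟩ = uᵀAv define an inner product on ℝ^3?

no

Applying the same elementary operations to the rows and columns of A produces a congruent diagonal matrix with entries 0, 1, 0.
Counting signs: 1 positive, 2 zero.
Hence Q is positive semidefinite.
⟨·,·⟩ is an inner product exactly when A is positive definite.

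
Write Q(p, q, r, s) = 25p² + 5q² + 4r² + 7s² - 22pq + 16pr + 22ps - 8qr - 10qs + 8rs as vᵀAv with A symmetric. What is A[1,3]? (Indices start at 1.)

The coefficient of p·r in Q is 16. For a symmetric A this equals A[1,3] + A[3,1] = 2·A[1,3].
So A[1,3] = 16/2 = 8.

8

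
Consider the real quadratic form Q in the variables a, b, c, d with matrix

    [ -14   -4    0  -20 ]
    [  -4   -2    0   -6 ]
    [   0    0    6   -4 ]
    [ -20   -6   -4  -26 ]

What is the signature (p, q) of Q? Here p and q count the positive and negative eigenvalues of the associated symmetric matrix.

Row-reducing A symmetrically gives the diagonal entries -14, -6/7, 6, 0.
That gives 1 positive, 2 negative, 1 zero pivots.

(1, 2)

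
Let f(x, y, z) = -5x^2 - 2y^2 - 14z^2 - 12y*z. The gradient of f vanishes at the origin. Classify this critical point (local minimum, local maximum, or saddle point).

The Hessian at the origin is H = [[-10, 0, 0], [0, -4, -12], [0, -12, -28]].
An LDLᵀ factorisation of H has diagonal entries -10, -4, 8.
Counting signs: 1 positive, 2 negative.
H is indefinite, so the origin is a saddle point.

saddle point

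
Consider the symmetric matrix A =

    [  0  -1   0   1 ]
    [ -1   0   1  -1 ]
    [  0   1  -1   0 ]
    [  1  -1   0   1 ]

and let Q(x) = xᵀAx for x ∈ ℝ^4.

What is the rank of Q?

3

Row reduction of A gives 3 nonzero rows, so rank A = 3.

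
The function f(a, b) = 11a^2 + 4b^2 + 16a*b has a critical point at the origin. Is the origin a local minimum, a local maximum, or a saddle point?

saddle point

The Hessian at the origin is H = [[22, 16], [16, 8]].
det H = 22·8 − (16)² = -80 < 0, so H is indefinite.
Therefore the origin is a saddle point.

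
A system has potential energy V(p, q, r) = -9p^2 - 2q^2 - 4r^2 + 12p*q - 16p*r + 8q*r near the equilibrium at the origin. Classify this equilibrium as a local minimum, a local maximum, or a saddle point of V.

saddle point

The Hessian at the origin is H = [[-18, 12, -16], [12, -4, 8], [-16, 8, -8]].
An LDLᵀ factorisation of H has diagonal entries -18, 4, 40/9.
Counting signs: 2 positive, 1 negative.
H is indefinite, so the origin is a saddle point.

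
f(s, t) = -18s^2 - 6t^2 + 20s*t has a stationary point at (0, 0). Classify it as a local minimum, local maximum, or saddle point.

The Hessian at the origin is H = [[-36, 20], [20, -12]].
det H = -36·-12 − (20)² = 32 > 0 and H[1,1] = -36 < 0, so H is negative definite.
Therefore the origin is a local maximum.

local maximum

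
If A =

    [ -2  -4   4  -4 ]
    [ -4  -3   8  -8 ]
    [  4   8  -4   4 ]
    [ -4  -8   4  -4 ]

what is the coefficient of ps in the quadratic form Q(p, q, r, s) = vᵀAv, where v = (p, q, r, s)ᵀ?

The coefficient of ps is A[1,4] + A[4,1] = 2·(-4) = -8.

-8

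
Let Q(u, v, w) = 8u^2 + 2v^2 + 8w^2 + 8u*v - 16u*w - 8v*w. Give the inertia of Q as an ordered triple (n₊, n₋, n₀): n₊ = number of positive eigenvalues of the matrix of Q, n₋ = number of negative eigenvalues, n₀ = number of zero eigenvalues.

Write A = [[8, 4, -8], [4, 2, -4], [-8, -4, 8]].
Congruent diagonalization of A (simultaneous row and column reduction) yields pivots 8, 0, 0.
That gives 1 positive, 2 zero pivots.

(1, 0, 2)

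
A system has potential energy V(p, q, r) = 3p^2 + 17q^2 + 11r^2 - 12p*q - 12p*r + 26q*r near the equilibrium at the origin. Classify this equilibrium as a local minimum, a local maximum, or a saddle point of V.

The Hessian at the origin is H = [[6, -12, -12], [-12, 34, 26], [-12, 26, 22]].
Congruent diagonalization of H (simultaneous row and column reduction) yields pivots 6, 10, -12/5.
That gives 2 positive, 1 negative pivots.
H is indefinite, so the origin is a saddle point.

saddle point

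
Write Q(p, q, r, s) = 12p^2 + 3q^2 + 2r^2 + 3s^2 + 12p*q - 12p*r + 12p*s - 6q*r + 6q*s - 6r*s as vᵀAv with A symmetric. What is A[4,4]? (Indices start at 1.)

The coefficient of s^2 in Q is 3, and that is exactly A[4,4].

3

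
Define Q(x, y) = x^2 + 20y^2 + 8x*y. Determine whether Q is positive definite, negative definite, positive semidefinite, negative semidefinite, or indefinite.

positive definite

The symmetric matrix of Q is A = [[1, 4], [4, 20]].
Leading principal minors: Δ_1 = 1, Δ_2 = 4.
All leading principal minors are positive, so by Sylvester's criterion Q is positive definite.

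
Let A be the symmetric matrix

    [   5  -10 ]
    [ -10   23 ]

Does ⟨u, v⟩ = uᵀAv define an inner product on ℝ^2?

yes

Applying the same elementary operations to the rows and columns of A produces a congruent diagonal matrix with entries 5, 3.
That gives 2 positive pivots.
Hence Q is positive definite.
⟨·,·⟩ is an inner product exactly when A is positive definite.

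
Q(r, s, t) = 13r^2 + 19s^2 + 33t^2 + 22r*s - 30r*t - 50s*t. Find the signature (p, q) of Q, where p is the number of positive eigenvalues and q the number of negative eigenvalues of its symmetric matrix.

(3, 0)

The associated matrix is A = [[13, 11, -15], [11, 19, -25], [-15, -25, 33]].
Applying the same elementary operations to the rows and columns of A produces a congruent diagonal matrix with entries 13, 126/13, 4/63.
Counting signs: 3 positive.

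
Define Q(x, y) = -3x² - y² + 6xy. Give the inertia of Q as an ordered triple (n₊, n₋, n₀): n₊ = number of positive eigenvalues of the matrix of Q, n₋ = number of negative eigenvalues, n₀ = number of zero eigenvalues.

The symmetric matrix is A = [[-3, 3], [3, -1]].
Congruent diagonalization of A (simultaneous row and column reduction) yields pivots -3, 2.
Counting signs: 1 positive, 1 negative.

(1, 1, 0)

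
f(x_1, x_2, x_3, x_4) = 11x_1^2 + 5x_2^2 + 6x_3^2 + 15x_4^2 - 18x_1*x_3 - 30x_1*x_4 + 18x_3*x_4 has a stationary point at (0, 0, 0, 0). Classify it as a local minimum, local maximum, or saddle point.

saddle point

The Hessian at the origin is H = [[22, 0, -18, -30], [0, 10, 0, 0], [-18, 0, 12, 18], [-30, 0, 18, 30]].
Applying the same elementary operations to the rows and columns of H produces a congruent diagonal matrix with entries 22, 10, -30/11, 24/5.
That gives 3 positive, 1 negative pivots.
H is indefinite, so the origin is a saddle point.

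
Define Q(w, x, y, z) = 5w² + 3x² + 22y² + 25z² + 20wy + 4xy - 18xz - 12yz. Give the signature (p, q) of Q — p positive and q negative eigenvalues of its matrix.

(3, 1)

The symmetric matrix is A = [[5, 0, 10, 0], [0, 3, 2, -9], [10, 2, 22, -6], [0, -9, -6, 25]].
Congruent diagonalization of A (simultaneous row and column reduction) yields pivots 5, 3, 2/3, -2.
So there are 3 positive, 1 negative pivots.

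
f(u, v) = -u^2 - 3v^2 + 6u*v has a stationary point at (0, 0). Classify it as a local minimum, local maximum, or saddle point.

saddle point

The Hessian at the origin is H = [[-2, 6], [6, -6]].
det H = -2·-6 − (6)² = -24 < 0, so H is indefinite.
Therefore the origin is a saddle point.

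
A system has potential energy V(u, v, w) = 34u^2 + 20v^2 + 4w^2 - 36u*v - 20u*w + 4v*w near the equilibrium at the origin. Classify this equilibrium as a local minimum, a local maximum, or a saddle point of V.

The Hessian at the origin is H = [[68, -36, -20], [-36, 40, 4], [-20, 4, 8]].
Congruent diagonalization of H (simultaneous row and column reduction) yields pivots 68, 356/17, 4/89.
So there are 3 positive pivots.
H is positive definite, so the origin is a strict local minimum.

local minimum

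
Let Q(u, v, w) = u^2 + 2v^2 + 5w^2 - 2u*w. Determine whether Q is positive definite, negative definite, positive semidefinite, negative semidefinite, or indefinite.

The symmetric matrix is A = [[1, 0, -1], [0, 2, 0], [-1, 0, 5]].
Symmetric row and column elimination reduces A to a congruent diagonal form with pivots 1, 2, 4.
That gives 3 positive pivots.
Hence Q is positive definite.

positive definite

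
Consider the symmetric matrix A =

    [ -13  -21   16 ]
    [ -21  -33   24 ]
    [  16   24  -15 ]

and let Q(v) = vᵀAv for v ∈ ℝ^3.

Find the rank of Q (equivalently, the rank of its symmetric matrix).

3

Congruent diagonalization of A (simultaneous row and column reduction) yields pivots -13, 12/13, 1.
That gives 2 positive, 1 negative pivots.
The rank is the number of nonzero pivots: 3.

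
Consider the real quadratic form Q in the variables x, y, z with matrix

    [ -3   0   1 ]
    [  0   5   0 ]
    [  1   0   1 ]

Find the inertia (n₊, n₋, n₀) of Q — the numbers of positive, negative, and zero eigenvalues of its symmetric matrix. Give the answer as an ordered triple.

(2, 1, 0)

Row-reducing A symmetrically gives the diagonal entries -3, 5, 4/3.
That gives 2 positive, 1 negative pivots.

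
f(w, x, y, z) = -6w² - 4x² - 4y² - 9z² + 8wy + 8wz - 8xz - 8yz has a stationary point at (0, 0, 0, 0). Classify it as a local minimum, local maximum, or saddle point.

The Hessian at the origin is H = [[-12, 0, 8, 8], [0, -8, 0, -8], [8, 0, -8, -8], [8, -8, -8, -18]].
An LDLᵀ factorisation of H has diagonal entries -12, -8, -8/3, -2.
That gives 4 negative pivots.
H is negative definite, so the origin is a strict local maximum.

local maximum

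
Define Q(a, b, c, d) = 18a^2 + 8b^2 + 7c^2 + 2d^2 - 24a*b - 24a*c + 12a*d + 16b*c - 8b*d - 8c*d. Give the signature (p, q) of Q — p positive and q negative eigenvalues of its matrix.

(1, 1)

The associated matrix is A = [[18, -12, -12, 6], [-12, 8, 8, -4], [-12, 8, 7, -4], [6, -4, -4, 2]].
Row-reducing A symmetrically gives the diagonal entries 18, 0, -1, 0.
Counting signs: 1 positive, 1 negative, 2 zero.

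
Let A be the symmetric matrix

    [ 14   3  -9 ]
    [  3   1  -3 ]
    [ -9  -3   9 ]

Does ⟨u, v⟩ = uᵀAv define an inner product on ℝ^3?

no

Congruent diagonalization of A (simultaneous row and column reduction) yields pivots 14, 5/14, 0.
So there are 2 positive, 1 zero pivots.
Hence Q is positive semidefinite.
⟨·,·⟩ is an inner product exactly when A is positive definite.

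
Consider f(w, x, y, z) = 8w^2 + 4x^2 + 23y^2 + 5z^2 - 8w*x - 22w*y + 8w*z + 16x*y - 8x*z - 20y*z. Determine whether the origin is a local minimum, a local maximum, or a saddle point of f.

The Hessian at the origin is H = [[16, -8, -22, 8], [-8, 8, 16, -8], [-22, 16, 46, -20], [8, -8, -20, 10]].
Symmetric row and column elimination reduces H to a congruent diagonal form with pivots 16, 4, 19/2, 6/19.
So there are 4 positive pivots.
H is positive definite, so the origin is a strict local minimum.

local minimum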